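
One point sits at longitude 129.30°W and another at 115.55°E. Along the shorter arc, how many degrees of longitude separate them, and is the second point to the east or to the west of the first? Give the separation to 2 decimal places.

Raw difference: 115.55 − -129.30 = 244.85°.
Normalise into (−180°, 180°]: 244.85° − 360° = -115.15°.
Negative ⇒ the second point lies to the west; separation 115.15°.

115.15° west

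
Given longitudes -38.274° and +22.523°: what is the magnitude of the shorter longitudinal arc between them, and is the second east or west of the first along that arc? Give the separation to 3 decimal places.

Raw difference: 22.523 − -38.274 = 60.797°.
Normalise into (−180°, 180°]: 60.797° stays 60.797°.
Positive ⇒ the second point lies to the east; separation 60.797°.

60.797° east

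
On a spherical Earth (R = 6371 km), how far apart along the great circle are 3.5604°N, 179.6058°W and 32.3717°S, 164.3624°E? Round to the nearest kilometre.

4339 km

Δλ = 164.3624 − -179.6058 = 343.9682°; wrapped into (−180°, 180°]: -16.0318°.
Δφ = -32.3717 − 3.5604 = -35.9321°.
a = sin²(Δφ/2) + cos φ₁ · cos φ₂ · sin²(Δλ/2) = 0.111536.
c = 2·atan2(√a, √(1−a)) = 0.68102 rad → d = 6371·c ≈ 4338.80 km.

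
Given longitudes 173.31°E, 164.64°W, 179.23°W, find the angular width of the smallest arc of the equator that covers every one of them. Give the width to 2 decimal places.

22.05°

Sort the longitudes: -179.23°, -164.64°, +173.31°.
Eastward gaps between consecutive values (wrapping around): 14.59°, 337.95°, 7.46°.
Largest gap = 337.95° ⇒ minimal covering band is its complement: 360° − 337.95° = 22.05°.
Band runs from +173.31° eastward to -164.64°, crossing the antimeridian.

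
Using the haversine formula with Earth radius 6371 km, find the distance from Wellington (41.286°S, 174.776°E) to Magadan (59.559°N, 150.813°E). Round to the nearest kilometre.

Δλ = 150.813 − 174.776 = -23.963°.
Δφ = 59.559 − -41.286 = 100.845°.
a = sin²(Δφ/2) + cos φ₁ · cos φ₂ · sin²(Δλ/2) = 0.610483.
c = 2·atan2(√a, √(1−a)) = 1.79360 rad → d = 6371·c ≈ 11427.04 km.

11427 km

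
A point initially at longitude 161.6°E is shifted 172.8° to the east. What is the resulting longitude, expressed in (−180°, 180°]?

25.6°W

Start at +161.6°; shift +172.8° → +334.4°.
+334.4° lies outside (−180°, 180°]; subtract 360° → -25.6°.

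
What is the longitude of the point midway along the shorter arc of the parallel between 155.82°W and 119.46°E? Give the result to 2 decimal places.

Signed shortest Δλ from -155.82° to +119.46° is -84.72°.
Midpoint longitude = -155.82° + (-84.72°)/2 = -155.82° − 42.36° = -198.18°.
Normalise into (−180°, 180°]: +161.82°.
(The naïve average (-155.82 + +119.46)/2 = -18.18° is on the wrong side of the globe.)

161.82°E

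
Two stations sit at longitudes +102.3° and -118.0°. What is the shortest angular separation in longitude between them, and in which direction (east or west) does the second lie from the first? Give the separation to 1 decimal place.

Raw difference: -118.0 − 102.3 = -220.3°.
Normalise into (−180°, 180°]: -220.3° + 360° = 139.7°.
Positive ⇒ the second point lies to the east; separation 139.7°.

139.7° east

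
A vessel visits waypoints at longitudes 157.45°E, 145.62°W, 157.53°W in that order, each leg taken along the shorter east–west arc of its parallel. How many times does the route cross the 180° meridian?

1

Leg 1: +157.45° → -145.62°, shortest Δλ = 56.93° (east) — crosses 180°.
Leg 2: -145.62° → -157.53°, shortest Δλ = -11.91° (west) — does not cross 180°.
Total crossings: 1.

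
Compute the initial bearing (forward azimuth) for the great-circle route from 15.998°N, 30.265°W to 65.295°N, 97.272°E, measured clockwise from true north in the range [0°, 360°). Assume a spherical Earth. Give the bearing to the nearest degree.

19°

Δλ = 97.272 − -30.265 = 127.537°.
θ = atan2( sin Δλ · cos φ₂ , cos φ₁ · sin φ₂ − sin φ₁ · cos φ₂ · cos Δλ )
  = atan2(0.33141, 0.94347) = 19.355° → normalised to [0°, 360°): 19.355°.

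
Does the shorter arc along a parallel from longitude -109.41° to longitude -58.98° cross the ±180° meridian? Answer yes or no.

No

Signed shortest Δλ = ((-58.98 − -109.41 + 180) mod 360) − 180 = 50.43°.
Going east by 50.43° from -109.41° reaches -58.98° without touching 180°.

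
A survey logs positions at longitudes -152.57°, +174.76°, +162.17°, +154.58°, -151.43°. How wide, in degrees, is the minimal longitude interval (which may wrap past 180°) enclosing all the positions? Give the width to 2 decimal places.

Sort the longitudes: -152.57°, -151.43°, +154.58°, +162.17°, +174.76°.
Eastward gaps between consecutive values (wrapping around): 1.14°, 306.01°, 7.59°, 12.59°, 32.67°.
Largest gap = 306.01° ⇒ minimal covering band is its complement: 360° − 306.01° = 53.99°.
Band runs from +154.58° eastward to -151.43°, crossing the antimeridian.

53.99°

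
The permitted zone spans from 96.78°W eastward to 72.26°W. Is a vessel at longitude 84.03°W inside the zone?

Yes

Band width going east from -96.78° to -72.26°: ((-72.26 − -96.78) mod 360) = 24.52°.
Offset of -84.03° east of the west edge: ((-84.03 − -96.78) mod 360) = 12.75°.
12.75° ≤ 24.52° ⇒ inside.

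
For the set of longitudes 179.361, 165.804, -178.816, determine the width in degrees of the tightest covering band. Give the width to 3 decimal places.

15.380°

Sort the longitudes: -178.816°, +165.804°, +179.361°.
Eastward gaps between consecutive values (wrapping around): 344.620°, 13.557°, 1.823°.
Largest gap = 344.620° ⇒ minimal covering band is its complement: 360° − 344.620° = 15.380°.
Band runs from +165.804° eastward to -178.816°, crossing the antimeridian.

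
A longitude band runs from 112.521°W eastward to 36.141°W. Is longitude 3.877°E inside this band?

No

Band width going east from -112.521° to -36.141°: ((-36.141 − -112.521) mod 360) = 76.380°.
Offset of +3.877° east of the west edge: ((3.877 − -112.521) mod 360) = 116.398°.
116.398° > 76.380° ⇒ outside.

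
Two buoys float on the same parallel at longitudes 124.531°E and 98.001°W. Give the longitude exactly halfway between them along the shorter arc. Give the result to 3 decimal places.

166.735°W

Signed shortest Δλ from +124.531° to -98.001° is +137.468°.
Midpoint longitude = +124.531° + (+137.468°)/2 = +124.531° + 68.734° = +193.265°.
Normalise into (−180°, 180°]: -166.735°.
(The naïve average (+124.531 + -98.001)/2 = 13.265° is on the wrong side of the globe.)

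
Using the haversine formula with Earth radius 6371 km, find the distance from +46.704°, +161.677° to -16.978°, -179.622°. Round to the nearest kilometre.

Δλ = -179.622 − 161.677 = -341.299°; wrapped into (−180°, 180°]: 18.701°.
Δφ = -16.978 − 46.704 = -63.682°.
a = sin²(Δφ/2) + cos φ₁ · cos φ₂ · sin²(Δλ/2) = 0.295637.
c = 2·atan2(√a, √(1−a)) = 1.14974 rad → d = 6371·c ≈ 7324.99 km.

7325 km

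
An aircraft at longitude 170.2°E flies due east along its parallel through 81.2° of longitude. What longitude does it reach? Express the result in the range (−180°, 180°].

Start at +170.2°; shift +81.2° → +251.4°.
+251.4° lies outside (−180°, 180°]; subtract 360° → -108.6°.

108.6°W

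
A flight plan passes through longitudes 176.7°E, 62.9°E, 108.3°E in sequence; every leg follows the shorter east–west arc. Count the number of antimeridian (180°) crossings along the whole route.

0

Leg 1: +176.7° → +62.9°, shortest Δλ = -113.8° (west) — does not cross 180°.
Leg 2: +62.9° → +108.3°, shortest Δλ = 45.4° (east) — does not cross 180°.
Total crossings: 0.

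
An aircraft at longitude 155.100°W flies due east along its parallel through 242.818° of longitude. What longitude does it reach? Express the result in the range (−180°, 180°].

87.718°E

Start at -155.100°; shift +242.818° → +87.718°.
+87.718° already lies in (−180°, 180°].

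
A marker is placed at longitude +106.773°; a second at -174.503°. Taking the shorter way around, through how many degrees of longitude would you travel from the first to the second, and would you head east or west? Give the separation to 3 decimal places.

Raw difference: -174.503 − 106.773 = -281.276°.
Normalise into (−180°, 180°]: -281.276° + 360° = 78.724°.
Positive ⇒ the second point lies to the east; separation 78.724°.

78.724° east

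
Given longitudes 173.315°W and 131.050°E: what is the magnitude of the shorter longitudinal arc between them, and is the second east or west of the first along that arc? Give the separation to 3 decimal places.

Raw difference: 131.050 − -173.315 = 304.365°.
Normalise into (−180°, 180°]: 304.365° − 360° = -55.635°.
Negative ⇒ the second point lies to the west; separation 55.635°.

55.635° west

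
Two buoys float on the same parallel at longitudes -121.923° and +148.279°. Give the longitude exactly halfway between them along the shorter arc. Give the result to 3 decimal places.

-166.822°

Signed shortest Δλ from -121.923° to +148.279° is -89.798°.
Midpoint longitude = -121.923° + (-89.798°)/2 = -121.923° − 44.899° = -166.822°.
(The naïve average (-121.923 + +148.279)/2 = 13.178° is on the wrong side of the globe.)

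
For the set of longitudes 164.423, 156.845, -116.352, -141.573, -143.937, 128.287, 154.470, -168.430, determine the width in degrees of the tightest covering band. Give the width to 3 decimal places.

Sort the longitudes: -168.430°, -143.937°, -141.573°, -116.352°, +128.287°, +154.470°, +156.845°, +164.423°.
Eastward gaps between consecutive values (wrapping around): 24.493°, 2.364°, 25.221°, 244.639°, 26.183°, 2.375°, 7.578°, 27.147°.
Largest gap = 244.639° ⇒ minimal covering band is its complement: 360° − 244.639° = 115.361°.
Band runs from +128.287° eastward to -116.352°, crossing the antimeridian.

115.361°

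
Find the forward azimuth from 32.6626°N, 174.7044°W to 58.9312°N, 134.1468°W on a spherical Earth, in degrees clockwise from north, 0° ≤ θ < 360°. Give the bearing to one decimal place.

33.4°

Δλ = -134.1468 − -174.7044 = 40.5576°.
θ = atan2( sin Δλ · cos φ₂ , cos φ₁ · sin φ₂ − sin φ₁ · cos φ₂ · cos Δλ )
  = atan2(0.33555, 0.50949) = 33.369° → normalised to [0°, 360°): 33.369°.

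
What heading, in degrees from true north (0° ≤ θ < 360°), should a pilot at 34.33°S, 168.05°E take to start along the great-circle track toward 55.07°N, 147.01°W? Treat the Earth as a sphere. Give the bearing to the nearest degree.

24°

Δλ = -147.01 − 168.05 = -315.06°; wrapped into (−180°, 180°]: 44.94°.
θ = atan2( sin Δλ · cos φ₂ , cos φ₁ · sin φ₂ − sin φ₁ · cos φ₂ · cos Δλ )
  = atan2(0.40445, 0.90561) = 24.066° → normalised to [0°, 360°): 24.066°.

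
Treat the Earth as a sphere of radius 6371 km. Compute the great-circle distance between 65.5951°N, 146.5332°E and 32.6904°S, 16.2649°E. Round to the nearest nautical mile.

8152 nmi

Δλ = 16.2649 − 146.5332 = -130.2683°.
Δφ = -32.6904 − 65.5951 = -98.2855°.
a = sin²(Δφ/2) + cos φ₁ · cos φ₂ · sin²(Δλ/2) = 0.858303.
c = 2·atan2(√a, √(1−a)) = 2.36972 rad → d = 6371·c ≈ 15097.48 km ≈ 8151.99 nmi.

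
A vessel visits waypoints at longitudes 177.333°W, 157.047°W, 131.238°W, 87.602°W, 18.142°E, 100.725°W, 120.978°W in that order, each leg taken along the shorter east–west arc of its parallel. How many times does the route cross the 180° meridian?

Leg 1: -177.333° → -157.047°, shortest Δλ = 20.286° (east) — does not cross 180°.
Leg 2: -157.047° → -131.238°, shortest Δλ = 25.809° (east) — does not cross 180°.
Leg 3: -131.238° → -87.602°, shortest Δλ = 43.636° (east) — does not cross 180°.
Leg 4: -87.602° → +18.142°, shortest Δλ = 105.744° (east) — does not cross 180°.
Leg 5: +18.142° → -100.725°, shortest Δλ = -118.867° (west) — does not cross 180°.
Leg 6: -100.725° → -120.978°, shortest Δλ = -20.253° (west) — does not cross 180°.
Total crossings: 0.

0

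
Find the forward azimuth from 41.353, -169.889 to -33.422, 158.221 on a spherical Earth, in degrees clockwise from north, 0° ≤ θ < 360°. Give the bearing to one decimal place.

206.6°

Δλ = 158.221 − -169.889 = 328.110°; wrapped into (−180°, 180°]: -31.890°.
θ = atan2( sin Δλ · cos φ₂ , cos φ₁ · sin φ₂ − sin φ₁ · cos φ₂ · cos Δλ )
  = atan2(-0.44093, -0.88167) = -153.430° → normalised to [0°, 360°): 206.570°.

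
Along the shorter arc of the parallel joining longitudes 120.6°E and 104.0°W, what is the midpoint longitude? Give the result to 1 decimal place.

171.7°W

Signed shortest Δλ from +120.6° to -104.0° is +135.4°.
Midpoint longitude = +120.6° + (+135.4°)/2 = +120.6° + 67.7° = +188.3°.
Normalise into (−180°, 180°]: -171.7°.
(The naïve average (+120.6 + -104.0)/2 = 8.3° is on the wrong side of the globe.)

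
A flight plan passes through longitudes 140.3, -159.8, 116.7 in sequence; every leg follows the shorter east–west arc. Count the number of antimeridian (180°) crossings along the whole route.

2

Leg 1: +140.3° → -159.8°, shortest Δλ = 59.9° (east) — crosses 180°.
Leg 2: -159.8° → +116.7°, shortest Δλ = -83.5° (west) — crosses 180°.
Total crossings: 2.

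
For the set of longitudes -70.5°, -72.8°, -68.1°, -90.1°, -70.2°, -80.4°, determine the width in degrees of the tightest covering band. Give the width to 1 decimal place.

22.0°

Sort the longitudes: -90.1°, -80.4°, -72.8°, -70.5°, -70.2°, -68.1°.
Eastward gaps between consecutive values (wrapping around): 9.7°, 7.6°, 2.3°, 0.3°, 2.1°, 338.0°.
Largest gap = 338.0° ⇒ minimal covering band is its complement: 360° − 338.0° = 22.0°.
Band runs from -90.1° eastward to -68.1°.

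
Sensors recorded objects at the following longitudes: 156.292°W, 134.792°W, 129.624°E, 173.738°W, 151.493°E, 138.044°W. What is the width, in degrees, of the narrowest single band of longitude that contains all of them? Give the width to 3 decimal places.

95.584°

Sort the longitudes: -173.738°, -156.292°, -138.044°, -134.792°, +129.624°, +151.493°.
Eastward gaps between consecutive values (wrapping around): 17.446°, 18.248°, 3.252°, 264.416°, 21.869°, 34.769°.
Largest gap = 264.416° ⇒ minimal covering band is its complement: 360° − 264.416° = 95.584°.
Band runs from +129.624° eastward to -134.792°, crossing the antimeridian.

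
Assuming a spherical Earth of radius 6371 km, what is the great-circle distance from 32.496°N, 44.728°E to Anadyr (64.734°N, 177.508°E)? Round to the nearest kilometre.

8455 km

Δλ = 177.508 − 44.728 = 132.780°.
Δφ = 64.734 − 32.496 = 32.238°.
a = sin²(Δφ/2) + cos φ₁ · cos φ₂ · sin²(Δλ/2) = 0.379328.
c = 2·atan2(√a, √(1−a)) = 1.32705 rad → d = 6371·c ≈ 8454.61 km.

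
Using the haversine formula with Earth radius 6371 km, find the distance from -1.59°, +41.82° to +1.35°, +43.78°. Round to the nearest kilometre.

393 km

Δλ = 43.78 − 41.82 = 1.96°.
Δφ = 1.35 − -1.59 = 2.94°.
a = sin²(Δφ/2) + cos φ₁ · cos φ₂ · sin²(Δλ/2) = 0.000950.
c = 2·atan2(√a, √(1−a)) = 0.06167 rad → d = 6371·c ≈ 392.89 km.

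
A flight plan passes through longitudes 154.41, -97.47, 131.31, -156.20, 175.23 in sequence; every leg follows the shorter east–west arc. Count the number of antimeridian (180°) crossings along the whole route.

4

Leg 1: +154.41° → -97.47°, shortest Δλ = 108.12° (east) — crosses 180°.
Leg 2: -97.47° → +131.31°, shortest Δλ = -131.22° (west) — crosses 180°.
Leg 3: +131.31° → -156.20°, shortest Δλ = 72.49° (east) — crosses 180°.
Leg 4: -156.20° → +175.23°, shortest Δλ = -28.57° (west) — crosses 180°.
Total crossings: 4.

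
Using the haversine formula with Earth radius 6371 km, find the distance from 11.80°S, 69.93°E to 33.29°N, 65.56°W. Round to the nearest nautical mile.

Δλ = -65.56 − 69.93 = -135.49°.
Δφ = 33.29 − -11.80 = 45.09°.
a = sin²(Δφ/2) + cos φ₁ · cos φ₂ · sin²(Δλ/2) = 0.847876.
c = 2·atan2(√a, √(1−a)) = 2.34026 rad → d = 6371·c ≈ 14909.81 km ≈ 8050.65 nmi.

8051 nmi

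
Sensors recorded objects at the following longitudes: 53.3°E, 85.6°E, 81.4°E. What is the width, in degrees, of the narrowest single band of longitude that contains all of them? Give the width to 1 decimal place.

Sort the longitudes: +53.3°, +81.4°, +85.6°.
Eastward gaps between consecutive values (wrapping around): 28.1°, 4.2°, 327.7°.
Largest gap = 327.7° ⇒ minimal covering band is its complement: 360° − 327.7° = 32.3°.
Band runs from +53.3° eastward to +85.6°.

32.3°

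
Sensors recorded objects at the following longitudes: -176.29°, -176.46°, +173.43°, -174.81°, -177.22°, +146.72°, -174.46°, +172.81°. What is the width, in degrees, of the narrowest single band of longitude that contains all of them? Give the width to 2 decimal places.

Sort the longitudes: -177.22°, -176.46°, -176.29°, -174.81°, -174.46°, +146.72°, +172.81°, +173.43°.
Eastward gaps between consecutive values (wrapping around): 0.76°, 0.17°, 1.48°, 0.35°, 321.18°, 26.09°, 0.62°, 9.35°.
Largest gap = 321.18° ⇒ minimal covering band is its complement: 360° − 321.18° = 38.82°.
Band runs from +146.72° eastward to -174.46°, crossing the antimeridian.

38.82°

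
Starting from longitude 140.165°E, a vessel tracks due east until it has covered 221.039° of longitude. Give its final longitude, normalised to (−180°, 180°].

1.204°E

Start at +140.165°; shift +221.039° → +361.204°.
+361.204° lies outside (−180°, 180°]; subtract 360° → +1.204°.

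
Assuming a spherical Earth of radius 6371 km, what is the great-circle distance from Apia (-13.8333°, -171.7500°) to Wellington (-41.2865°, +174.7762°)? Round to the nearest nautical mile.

1792 nmi

Δλ = 174.7762 − -171.7500 = 346.5262°; wrapped into (−180°, 180°]: -13.4738°.
Δφ = -41.2865 − -13.8333 = -27.4532°.
a = sin²(Δφ/2) + cos φ₁ · cos φ₂ · sin²(Δλ/2) = 0.066347.
c = 2·atan2(√a, √(1−a)) = 0.52103 rad → d = 6371·c ≈ 3319.50 km ≈ 1792.38 nmi.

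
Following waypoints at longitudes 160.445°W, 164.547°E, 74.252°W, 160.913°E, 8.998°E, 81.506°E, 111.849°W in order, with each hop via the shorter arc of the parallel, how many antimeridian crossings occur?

4

Leg 1: -160.445° → +164.547°, shortest Δλ = -35.008° (west) — crosses 180°.
Leg 2: +164.547° → -74.252°, shortest Δλ = 121.201° (east) — crosses 180°.
Leg 3: -74.252° → +160.913°, shortest Δλ = -124.835° (west) — crosses 180°.
Leg 4: +160.913° → +8.998°, shortest Δλ = -151.915° (west) — does not cross 180°.
Leg 5: +8.998° → +81.506°, shortest Δλ = 72.508° (east) — does not cross 180°.
Leg 6: +81.506° → -111.849°, shortest Δλ = 166.645° (east) — crosses 180°.
Total crossings: 4.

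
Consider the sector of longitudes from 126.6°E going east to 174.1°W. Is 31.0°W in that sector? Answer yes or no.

Band width going east from +126.6° to -174.1°: ((-174.1 − 126.6) mod 360) = 59.3°.
Offset of -31.0° east of the west edge: ((-31.0 − 126.6) mod 360) = 202.4°.
202.4° > 59.3° ⇒ outside.

No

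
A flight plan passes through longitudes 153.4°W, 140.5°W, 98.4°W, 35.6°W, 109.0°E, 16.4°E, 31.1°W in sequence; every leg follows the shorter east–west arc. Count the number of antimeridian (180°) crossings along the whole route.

0

Leg 1: -153.4° → -140.5°, shortest Δλ = 12.9° (east) — does not cross 180°.
Leg 2: -140.5° → -98.4°, shortest Δλ = 42.1° (east) — does not cross 180°.
Leg 3: -98.4° → -35.6°, shortest Δλ = 62.8° (east) — does not cross 180°.
Leg 4: -35.6° → +109.0°, shortest Δλ = 144.6° (east) — does not cross 180°.
Leg 5: +109.0° → +16.4°, shortest Δλ = -92.6° (west) — does not cross 180°.
Leg 6: +16.4° → -31.1°, shortest Δλ = -47.5° (west) — does not cross 180°.
Total crossings: 0.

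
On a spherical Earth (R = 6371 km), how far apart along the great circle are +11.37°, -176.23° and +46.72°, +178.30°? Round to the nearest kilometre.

Δλ = 178.30 − -176.23 = 354.53°; wrapped into (−180°, 180°]: -5.47°.
Δφ = 46.72 − 11.37 = 35.35°.
a = sin²(Δφ/2) + cos φ₁ · cos φ₂ · sin²(Δλ/2) = 0.093714.
c = 2·atan2(√a, √(1−a)) = 0.62224 rad → d = 6371·c ≈ 3964.32 km.

3964 km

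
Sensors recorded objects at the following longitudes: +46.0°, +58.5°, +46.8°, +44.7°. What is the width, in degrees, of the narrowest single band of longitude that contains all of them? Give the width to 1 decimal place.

Sort the longitudes: +44.7°, +46.0°, +46.8°, +58.5°.
Eastward gaps between consecutive values (wrapping around): 1.3°, 0.8°, 11.7°, 346.2°.
Largest gap = 346.2° ⇒ minimal covering band is its complement: 360° − 346.2° = 13.8°.
Band runs from +44.7° eastward to +58.5°.

13.8°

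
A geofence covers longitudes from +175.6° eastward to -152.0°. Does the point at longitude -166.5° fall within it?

Yes

Band width going east from +175.6° to -152.0°: ((-152.0 − 175.6) mod 360) = 32.4°.
Offset of -166.5° east of the west edge: ((-166.5 − 175.6) mod 360) = 17.9°.
17.9° ≤ 32.4° ⇒ inside.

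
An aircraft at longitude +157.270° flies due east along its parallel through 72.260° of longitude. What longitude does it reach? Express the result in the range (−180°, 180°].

Start at +157.270°; shift +72.260° → +229.530°.
+229.530° lies outside (−180°, 180°]; subtract 360° → -130.470°.

-130.470°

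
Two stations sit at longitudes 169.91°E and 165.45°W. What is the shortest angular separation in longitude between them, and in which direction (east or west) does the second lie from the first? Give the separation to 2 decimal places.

Raw difference: -165.45 − 169.91 = -335.36°.
Normalise into (−180°, 180°]: -335.36° + 360° = 24.64°.
Positive ⇒ the second point lies to the east; separation 24.64°.

24.64° east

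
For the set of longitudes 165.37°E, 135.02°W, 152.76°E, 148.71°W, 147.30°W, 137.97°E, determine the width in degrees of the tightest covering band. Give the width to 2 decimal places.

Sort the longitudes: -148.71°, -147.30°, -135.02°, +137.97°, +152.76°, +165.37°.
Eastward gaps between consecutive values (wrapping around): 1.41°, 12.28°, 272.99°, 14.79°, 12.61°, 45.92°.
Largest gap = 272.99° ⇒ minimal covering band is its complement: 360° − 272.99° = 87.01°.
Band runs from +137.97° eastward to -135.02°, crossing the antimeridian.

87.01°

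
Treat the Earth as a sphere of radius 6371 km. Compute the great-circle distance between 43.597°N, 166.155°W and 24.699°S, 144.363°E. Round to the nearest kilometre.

Δλ = 144.363 − -166.155 = 310.518°; wrapped into (−180°, 180°]: -49.482°.
Δφ = -24.699 − 43.597 = -68.296°.
a = sin²(Δφ/2) + cos φ₁ · cos φ₂ · sin²(Δλ/2) = 0.430339.
c = 2·atan2(√a, √(1−a)) = 1.43102 rad → d = 6371·c ≈ 9117.03 km.

9117 km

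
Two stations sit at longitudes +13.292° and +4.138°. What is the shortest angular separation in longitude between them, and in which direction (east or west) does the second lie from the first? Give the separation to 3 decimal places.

Raw difference: 4.138 − 13.292 = -9.154°.
Normalise into (−180°, 180°]: -9.154° stays -9.154°.
Negative ⇒ the second point lies to the west; separation 9.154°.

9.154° west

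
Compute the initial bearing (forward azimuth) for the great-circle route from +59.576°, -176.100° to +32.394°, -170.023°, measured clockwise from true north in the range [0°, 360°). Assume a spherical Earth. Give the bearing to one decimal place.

168.8°

Δλ = -170.023 − -176.100 = 6.077°.
θ = atan2( sin Δλ · cos φ₂ , cos φ₁ · sin φ₂ − sin φ₁ · cos φ₂ · cos Δλ )
  = atan2(0.08939, -0.45273) = 168.831° → normalised to [0°, 360°): 168.831°.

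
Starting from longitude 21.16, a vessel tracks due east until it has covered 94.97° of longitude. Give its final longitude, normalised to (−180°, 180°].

Start at +21.16°; shift +94.97° → +116.13°.
+116.13° already lies in (−180°, 180°].

+116.13°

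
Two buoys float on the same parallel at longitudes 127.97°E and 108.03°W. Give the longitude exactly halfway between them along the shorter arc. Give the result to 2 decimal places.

170.03°W

Signed shortest Δλ from +127.97° to -108.03° is +124.00°.
Midpoint longitude = +127.97° + (+124.00°)/2 = +127.97° + 62.00° = +189.97°.
Normalise into (−180°, 180°]: -170.03°.
(The naïve average (+127.97 + -108.03)/2 = 9.97° is on the wrong side of the globe.)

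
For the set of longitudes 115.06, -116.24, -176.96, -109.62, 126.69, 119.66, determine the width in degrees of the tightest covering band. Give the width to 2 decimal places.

135.32°

Sort the longitudes: -176.96°, -116.24°, -109.62°, +115.06°, +119.66°, +126.69°.
Eastward gaps between consecutive values (wrapping around): 60.72°, 6.62°, 224.68°, 4.60°, 7.03°, 56.35°.
Largest gap = 224.68° ⇒ minimal covering band is its complement: 360° − 224.68° = 135.32°.
Band runs from +115.06° eastward to -109.62°, crossing the antimeridian.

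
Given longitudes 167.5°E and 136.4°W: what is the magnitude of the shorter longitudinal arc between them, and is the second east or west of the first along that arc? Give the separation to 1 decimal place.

Raw difference: -136.4 − 167.5 = -303.9°.
Normalise into (−180°, 180°]: -303.9° + 360° = 56.1°.
Positive ⇒ the second point lies to the east; separation 56.1°.

56.1° east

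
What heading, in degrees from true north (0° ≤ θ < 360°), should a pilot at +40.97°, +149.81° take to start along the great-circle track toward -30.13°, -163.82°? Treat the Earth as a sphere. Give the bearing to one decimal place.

140.9°

Δλ = -163.82 − 149.81 = -313.63°; wrapped into (−180°, 180°]: 46.37°.
θ = atan2( sin Δλ · cos φ₂ , cos φ₁ · sin φ₂ − sin φ₁ · cos φ₂ · cos Δλ )
  = atan2(0.62602, -0.77029) = 140.899° → normalised to [0°, 360°): 140.899°.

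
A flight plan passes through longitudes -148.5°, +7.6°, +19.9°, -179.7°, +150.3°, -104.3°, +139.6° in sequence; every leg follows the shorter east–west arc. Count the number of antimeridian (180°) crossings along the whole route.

4

Leg 1: -148.5° → +7.6°, shortest Δλ = 156.1° (east) — does not cross 180°.
Leg 2: +7.6° → +19.9°, shortest Δλ = 12.3° (east) — does not cross 180°.
Leg 3: +19.9° → -179.7°, shortest Δλ = 160.4° (east) — crosses 180°.
Leg 4: -179.7° → +150.3°, shortest Δλ = -30.0° (west) — crosses 180°.
Leg 5: +150.3° → -104.3°, shortest Δλ = 105.4° (east) — crosses 180°.
Leg 6: -104.3° → +139.6°, shortest Δλ = -116.1° (west) — crosses 180°.
Total crossings: 4.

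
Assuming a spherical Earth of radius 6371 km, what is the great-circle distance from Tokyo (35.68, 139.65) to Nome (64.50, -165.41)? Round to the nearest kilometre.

Δλ = -165.41 − 139.65 = -305.06°; wrapped into (−180°, 180°]: 54.94°.
Δφ = 64.50 − 35.68 = 28.82°.
a = sin²(Δφ/2) + cos φ₁ · cos φ₂ · sin²(Δλ/2) = 0.136341.
c = 2·atan2(√a, √(1−a)) = 0.75639 rad → d = 6371·c ≈ 4818.96 km.

4819 km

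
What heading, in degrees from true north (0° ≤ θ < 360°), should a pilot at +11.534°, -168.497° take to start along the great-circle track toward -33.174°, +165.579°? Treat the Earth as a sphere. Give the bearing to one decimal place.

Δλ = 165.579 − -168.497 = 334.076°; wrapped into (−180°, 180°]: -25.924°.
θ = atan2( sin Δλ · cos φ₂ , cos φ₁ · sin φ₂ − sin φ₁ · cos φ₂ · cos Δλ )
  = atan2(-0.36592, -0.68665) = -151.946° → normalised to [0°, 360°): 208.054°.

208.1°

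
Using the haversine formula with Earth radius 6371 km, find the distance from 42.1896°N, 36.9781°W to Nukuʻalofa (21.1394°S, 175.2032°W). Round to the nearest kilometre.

Δλ = -175.2032 − -36.9781 = -138.2251°.
Δφ = -21.1394 − 42.1896 = -63.3290°.
a = sin²(Δφ/2) + cos φ₁ · cos φ₂ · sin²(Δλ/2) = 0.878787.
c = 2·atan2(√a, √(1−a)) = 2.43039 rad → d = 6371·c ≈ 15483.99 km.

15484 km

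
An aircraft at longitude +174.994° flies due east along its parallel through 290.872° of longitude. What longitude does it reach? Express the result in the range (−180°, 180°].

+105.866°

Start at +174.994°; shift +290.872° → +465.866°.
+465.866° lies outside (−180°, 180°]; subtract 360° → +105.866°.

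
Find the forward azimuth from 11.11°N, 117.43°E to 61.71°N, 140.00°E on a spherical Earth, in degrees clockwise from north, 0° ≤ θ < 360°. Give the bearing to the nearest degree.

13°

Δλ = 140.00 − 117.43 = 22.57°.
θ = atan2( sin Δλ · cos φ₂ , cos φ₁ · sin φ₂ − sin φ₁ · cos φ₂ · cos Δλ )
  = atan2(0.18190, 0.77973) = 13.132° → normalised to [0°, 360°): 13.132°.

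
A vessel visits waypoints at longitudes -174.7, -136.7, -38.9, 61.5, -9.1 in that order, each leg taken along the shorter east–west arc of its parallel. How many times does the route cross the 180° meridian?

0

Leg 1: -174.7° → -136.7°, shortest Δλ = 38.0° (east) — does not cross 180°.
Leg 2: -136.7° → -38.9°, shortest Δλ = 97.8° (east) — does not cross 180°.
Leg 3: -38.9° → +61.5°, shortest Δλ = 100.4° (east) — does not cross 180°.
Leg 4: +61.5° → -9.1°, shortest Δλ = -70.6° (west) — does not cross 180°.
Total crossings: 0.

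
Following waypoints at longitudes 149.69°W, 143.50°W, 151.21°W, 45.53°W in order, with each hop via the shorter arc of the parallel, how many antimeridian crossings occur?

Leg 1: -149.69° → -143.50°, shortest Δλ = 6.19° (east) — does not cross 180°.
Leg 2: -143.50° → -151.21°, shortest Δλ = -7.71° (west) — does not cross 180°.
Leg 3: -151.21° → -45.53°, shortest Δλ = 105.68° (east) — does not cross 180°.
Total crossings: 0.

0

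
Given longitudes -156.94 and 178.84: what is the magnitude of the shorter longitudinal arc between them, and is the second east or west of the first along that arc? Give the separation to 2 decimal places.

Raw difference: 178.84 − -156.94 = 335.78°.
Normalise into (−180°, 180°]: 335.78° − 360° = -24.22°.
Negative ⇒ the second point lies to the west; separation 24.22°.

24.22° west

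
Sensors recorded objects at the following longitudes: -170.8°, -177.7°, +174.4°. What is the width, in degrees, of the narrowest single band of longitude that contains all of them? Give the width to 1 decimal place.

14.8°

Sort the longitudes: -177.7°, -170.8°, +174.4°.
Eastward gaps between consecutive values (wrapping around): 6.9°, 345.2°, 7.9°.
Largest gap = 345.2° ⇒ minimal covering band is its complement: 360° − 345.2° = 14.8°.
Band runs from +174.4° eastward to -170.8°, crossing the antimeridian.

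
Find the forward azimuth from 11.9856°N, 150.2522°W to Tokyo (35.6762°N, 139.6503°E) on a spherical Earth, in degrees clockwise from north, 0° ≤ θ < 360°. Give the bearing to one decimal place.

Δλ = 139.6503 − -150.2522 = 289.9025°; wrapped into (−180°, 180°]: -70.0975°.
θ = atan2( sin Δλ · cos φ₂ , cos φ₁ · sin φ₂ − sin φ₁ · cos φ₂ · cos Δλ )
  = atan2(-0.76381, 0.51306) = -56.110° → normalised to [0°, 360°): 303.890°.

303.9°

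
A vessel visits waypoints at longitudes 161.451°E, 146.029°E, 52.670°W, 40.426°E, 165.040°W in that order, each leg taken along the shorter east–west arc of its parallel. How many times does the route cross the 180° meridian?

Leg 1: +161.451° → +146.029°, shortest Δλ = -15.422° (west) — does not cross 180°.
Leg 2: +146.029° → -52.670°, shortest Δλ = 161.301° (east) — crosses 180°.
Leg 3: -52.670° → +40.426°, shortest Δλ = 93.096° (east) — does not cross 180°.
Leg 4: +40.426° → -165.040°, shortest Δλ = 154.534° (east) — crosses 180°.
Total crossings: 2.

2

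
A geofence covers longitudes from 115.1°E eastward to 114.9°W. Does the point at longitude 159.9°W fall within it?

Yes

Band width going east from +115.1° to -114.9°: ((-114.9 − 115.1) mod 360) = 130.0°.
Offset of -159.9° east of the west edge: ((-159.9 − 115.1) mod 360) = 85.0°.
85.0° ≤ 130.0° ⇒ inside.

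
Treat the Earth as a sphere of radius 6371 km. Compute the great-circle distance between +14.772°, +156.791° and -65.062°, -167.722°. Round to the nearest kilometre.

9364 km

Δλ = -167.722 − 156.791 = -324.513°; wrapped into (−180°, 180°]: 35.487°.
Δφ = -65.062 − 14.772 = -79.834°.
a = sin²(Δφ/2) + cos φ₁ · cos φ₂ · sin²(Δλ/2) = 0.449615.
c = 2·atan2(√a, √(1−a)) = 1.46986 rad → d = 6371·c ≈ 9364.45 km.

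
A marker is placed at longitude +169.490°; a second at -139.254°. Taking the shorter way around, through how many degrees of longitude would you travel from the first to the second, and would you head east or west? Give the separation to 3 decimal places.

51.256° east

Raw difference: -139.254 − 169.490 = -308.744°.
Normalise into (−180°, 180°]: -308.744° + 360° = 51.256°.
Positive ⇒ the second point lies to the east; separation 51.256°.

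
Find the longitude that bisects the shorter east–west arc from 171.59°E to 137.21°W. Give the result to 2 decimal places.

162.81°W

Signed shortest Δλ from +171.59° to -137.21° is +51.20°.
Midpoint longitude = +171.59° + (+51.20°)/2 = +171.59° + 25.60° = +197.19°.
Normalise into (−180°, 180°]: -162.81°.
(The naïve average (+171.59 + -137.21)/2 = 17.19° is on the wrong side of the globe.)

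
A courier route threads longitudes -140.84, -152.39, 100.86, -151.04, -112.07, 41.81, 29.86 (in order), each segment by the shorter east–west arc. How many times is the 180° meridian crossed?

2

Leg 1: -140.84° → -152.39°, shortest Δλ = -11.55° (west) — does not cross 180°.
Leg 2: -152.39° → +100.86°, shortest Δλ = -106.75° (west) — crosses 180°.
Leg 3: +100.86° → -151.04°, shortest Δλ = 108.1° (east) — crosses 180°.
Leg 4: -151.04° → -112.07°, shortest Δλ = 38.97° (east) — does not cross 180°.
Leg 5: -112.07° → +41.81°, shortest Δλ = 153.88° (east) — does not cross 180°.
Leg 6: +41.81° → +29.86°, shortest Δλ = -11.95° (west) — does not cross 180°.
Total crossings: 2.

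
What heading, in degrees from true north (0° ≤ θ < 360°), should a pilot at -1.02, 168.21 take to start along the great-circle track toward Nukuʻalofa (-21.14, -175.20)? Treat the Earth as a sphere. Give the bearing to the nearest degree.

142°

Δλ = -175.20 − 168.21 = -343.41°; wrapped into (−180°, 180°]: 16.59°.
θ = atan2( sin Δλ · cos φ₂ , cos φ₁ · sin φ₂ − sin φ₁ · cos φ₂ · cos Δλ )
  = atan2(0.26631, -0.34468) = 142.310° → normalised to [0°, 360°): 142.310°.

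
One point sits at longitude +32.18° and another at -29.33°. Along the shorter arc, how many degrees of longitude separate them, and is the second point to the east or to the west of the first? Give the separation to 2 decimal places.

61.51° west

Raw difference: -29.33 − 32.18 = -61.51°.
Normalise into (−180°, 180°]: -61.51° stays -61.51°.
Negative ⇒ the second point lies to the west; separation 61.51°.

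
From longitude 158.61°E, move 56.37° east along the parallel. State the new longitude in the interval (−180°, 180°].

145.02°W

Start at +158.61°; shift +56.37° → +214.98°.
+214.98° lies outside (−180°, 180°]; subtract 360° → -145.02°.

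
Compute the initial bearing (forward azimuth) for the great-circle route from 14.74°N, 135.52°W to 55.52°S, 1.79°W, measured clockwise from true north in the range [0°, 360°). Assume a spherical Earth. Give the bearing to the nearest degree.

150°

Δλ = -1.79 − -135.52 = 133.73°.
θ = atan2( sin Δλ · cos φ₂ , cos φ₁ · sin φ₂ − sin φ₁ · cos φ₂ · cos Δλ )
  = atan2(0.40908, -0.69763) = 149.613° → normalised to [0°, 360°): 149.613°.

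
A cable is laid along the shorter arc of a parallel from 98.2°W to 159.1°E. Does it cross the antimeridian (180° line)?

Yes

Naïve |159.1 − -98.2| = 257.3° > 180°, so the shorter arc goes the other way round — across 180°.
Signed shortest Δλ = ((159.1 − -98.2 + 180) mod 360) − 180 = -102.7°.
Going west by 102.7° from -98.2° passes through 180° before reaching +159.1°.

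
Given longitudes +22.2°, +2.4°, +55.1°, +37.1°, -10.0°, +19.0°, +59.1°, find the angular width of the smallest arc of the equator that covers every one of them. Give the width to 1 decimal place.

Sort the longitudes: -10.0°, +2.4°, +19.0°, +22.2°, +37.1°, +55.1°, +59.1°.
Eastward gaps between consecutive values (wrapping around): 12.4°, 16.6°, 3.2°, 14.9°, 18.0°, 4.0°, 290.9°.
Largest gap = 290.9° ⇒ minimal covering band is its complement: 360° − 290.9° = 69.1°.
Band runs from -10.0° eastward to +59.1°.

69.1°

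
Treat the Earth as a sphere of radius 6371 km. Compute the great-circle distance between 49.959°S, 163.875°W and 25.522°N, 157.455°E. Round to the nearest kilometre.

9219 km

Δλ = 157.455 − -163.875 = 321.330°; wrapped into (−180°, 180°]: -38.670°.
Δφ = 25.522 − -49.959 = 75.481°.
a = sin²(Δφ/2) + cos φ₁ · cos φ₂ · sin²(Δλ/2) = 0.438291.
c = 2·atan2(√a, √(1−a)) = 1.44706 rad → d = 6371·c ≈ 9219.24 km.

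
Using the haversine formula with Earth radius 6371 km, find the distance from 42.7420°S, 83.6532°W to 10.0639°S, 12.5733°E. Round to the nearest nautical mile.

Δλ = 12.5733 − -83.6532 = 96.2265°.
Δφ = -10.0639 − -42.7420 = 32.6781°.
a = sin²(Δφ/2) + cos φ₁ · cos φ₂ · sin²(Δλ/2) = 0.479914.
c = 2·atan2(√a, √(1−a)) = 1.53061 rad → d = 6371·c ≈ 9751.54 km ≈ 5265.41 nmi.

5265 nmi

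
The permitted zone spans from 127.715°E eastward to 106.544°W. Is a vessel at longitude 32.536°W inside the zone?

No

Band width going east from +127.715° to -106.544°: ((-106.544 − 127.715) mod 360) = 125.741°.
Offset of -32.536° east of the west edge: ((-32.536 − 127.715) mod 360) = 199.749°.
199.749° > 125.741° ⇒ outside.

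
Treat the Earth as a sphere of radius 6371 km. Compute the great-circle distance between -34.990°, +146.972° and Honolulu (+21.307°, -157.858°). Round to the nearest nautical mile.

4614 nmi

Δλ = -157.858 − 146.972 = -304.830°; wrapped into (−180°, 180°]: 55.170°.
Δφ = 21.307 − -34.990 = 56.297°.
a = sin²(Δφ/2) + cos φ₁ · cos φ₂ · sin²(Δλ/2) = 0.386219.
c = 2·atan2(√a, √(1−a)) = 1.34122 rad → d = 6371·c ≈ 8544.93 km ≈ 4613.90 nmi.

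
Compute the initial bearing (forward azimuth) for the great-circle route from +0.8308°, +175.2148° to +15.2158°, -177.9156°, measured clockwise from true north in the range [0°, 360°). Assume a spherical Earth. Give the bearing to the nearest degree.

Δλ = -177.9156 − 175.2148 = -353.1304°; wrapped into (−180°, 180°]: 6.8696°.
θ = atan2( sin Δλ · cos φ₂ , cos φ₁ · sin φ₂ − sin φ₁ · cos φ₂ · cos Δλ )
  = atan2(0.11542, 0.24854) = 24.910° → normalised to [0°, 360°): 24.910°.

25°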